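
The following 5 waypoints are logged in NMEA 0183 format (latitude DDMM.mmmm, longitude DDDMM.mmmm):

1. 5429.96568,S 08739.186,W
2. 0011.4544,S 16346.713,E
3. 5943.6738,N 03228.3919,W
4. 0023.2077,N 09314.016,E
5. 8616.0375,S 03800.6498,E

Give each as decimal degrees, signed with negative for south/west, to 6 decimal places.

Point 1:
  Latitude: split at 2 digits → 54° and 29.96568′; 54 + 29.96568/60 = 54.4994280
  hemisphere S, so the sign is −
  λ: split at 3 digits → 087° and 39.186′; 87 + 39.186/60 = 87.6531000
  W ⇒ negate
Point 2:
  Lat: split at 2 digits → 00° and 11.4544′; 0 + 11.4544/60 = 0.1909067
  S ⇒ negate
  Longitude: split at 3 digits → 163° and 46.713′; 163 + 46.713/60 = 163.7785500
  E → positive
Point 3:
  Lat: split at 2 digits → 59° and 43.6738′; 59 + 43.6738/60 = 59.7278967
  N ⇒ keep positive
  Lon: split at 3 digits → 032° and 28.3919′; 32 + 28.3919/60 = 32.4731983
  W ⇒ negate
Point 4:
  Lat: split at 2 digits → 00° and 23.2077′; 0 + 23.2077/60 = 0.3867950
  N → positive
  λ: degrees = first 3 digits = 93, minutes = 14.016; 93 + 14.016/60 = 93.2336000
  E → positive
Point 5:
  Latitude: split at 2 digits → 86° and 16.0375′; 86 + 16.0375/60 = 86.2672917
  S ⇒ negate
  λ: split at 3 digits → 038° and 0.6498′; 38 + 0.6498/60 = 38.0108300
  E ⇒ keep positive

1. -54.499428, -87.653100
2. -0.190907, 163.778550
3. 59.727897, -32.473198
4. 0.386795, 93.233600
5. -86.267292, 38.010830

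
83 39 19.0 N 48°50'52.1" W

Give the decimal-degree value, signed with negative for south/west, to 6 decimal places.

Lat: 39′ + 19″ = 39.31667′; 83 + 39.31667/60 = 83.6552778
N → positive
λ: 48° + 50/60 + 52.1/3600 = 48 + 0.833333 + 0.014472 = 48.8478056
hemisphere W, so the sign is −

83.655278, -48.847806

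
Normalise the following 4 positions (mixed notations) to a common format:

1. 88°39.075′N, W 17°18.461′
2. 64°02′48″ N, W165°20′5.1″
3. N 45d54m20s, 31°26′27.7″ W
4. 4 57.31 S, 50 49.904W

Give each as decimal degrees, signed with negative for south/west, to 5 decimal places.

Point 1:
  Latitude: 88 + 39.075/60 = 88.651250
  N → positive
  λ: 18.461′ = 0.307683°; total 17.307683
  W ⇒ negate
Point 2:
  Lat: 2′ + 48″ = 2.80000′; 64 + 2.80000/60 = 64.046667
  N → positive
  Lon: 165° + 20/60 + 5.1/3600 = 165 + 0.333333 + 0.001417 = 165.334750
  W ⇒ negate
Point 3:
  φ: 45° + 54/60 + 20/3600 = 45 + 0.900000 + 0.005556 = 45.905556
  N → positive
  λ: 31° + 26/60 + 27.7/3600 = 31 + 0.433333 + 0.007694 = 31.441028
  W → negative
Point 4:
  Latitude: 57.31′ = 0.955167°; total 4.955167
  hemisphere S, so the sign is −
  Longitude: 49.904′ = 0.831733°; total 50.831733
  W → negative

1. 88.65125, -17.30768
2. 64.04667, -165.33475
3. 45.90556, -31.44103
4. -4.95517, -50.83173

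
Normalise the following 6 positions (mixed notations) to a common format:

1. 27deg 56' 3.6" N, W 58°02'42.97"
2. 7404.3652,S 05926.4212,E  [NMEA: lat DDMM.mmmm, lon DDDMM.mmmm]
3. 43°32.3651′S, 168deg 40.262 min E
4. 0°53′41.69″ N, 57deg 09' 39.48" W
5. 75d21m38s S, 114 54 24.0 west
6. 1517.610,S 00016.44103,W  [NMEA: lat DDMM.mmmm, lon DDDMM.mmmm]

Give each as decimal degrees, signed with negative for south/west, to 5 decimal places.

1. 27.93433, -58.04527
2. -74.07275, 59.44035
3. -43.53942, 168.67103
4. 0.89491, -57.16097
5. -75.36056, -114.90667
6. -15.29350, -0.27402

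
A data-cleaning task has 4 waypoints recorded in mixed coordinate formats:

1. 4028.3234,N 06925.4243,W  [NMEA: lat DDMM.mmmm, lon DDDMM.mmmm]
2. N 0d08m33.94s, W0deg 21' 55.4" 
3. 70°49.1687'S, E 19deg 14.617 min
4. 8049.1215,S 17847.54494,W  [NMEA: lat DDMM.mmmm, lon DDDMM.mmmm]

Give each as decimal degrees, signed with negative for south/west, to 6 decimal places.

Point 1:
  Latitude: split at 2 digits → 40° and 28.3234′; 40 + 28.3234/60 = 40.4720567
  N → positive
  Lon: degrees = first 3 digits = 69, minutes = 25.4243; 69 + 25.4243/60 = 69.4237383
  hemisphere W, so the sign is −
Point 2:
  Latitude: 0° + 8/60 + 33.94/3600 = 0 + 0.133333 + 0.009428 = 0.1427611
  N → positive
  Lon: 0 + 21/60 + 55.4/3600 = 0.3653889
  W ⇒ negate
Point 3:
  φ: 49.1687′ = 0.819478°; total 70.8194783
  S ⇒ negate
  λ: 19 + 14.617/60 = 19.2436167
  E ⇒ keep positive
Point 4:
  Latitude: degrees = first 2 digits = 80, minutes = 49.1215; 80 + 49.1215/60 = 80.8186917
  S ⇒ negate
  λ: split at 3 digits → 178° and 47.54494′; 178 + 47.54494/60 = 178.7924157
  W ⇒ negate

1. 40.472057, -69.423738
2. 0.142761, -0.365389
3. -70.819478, 19.243617
4. -80.818692, -178.792416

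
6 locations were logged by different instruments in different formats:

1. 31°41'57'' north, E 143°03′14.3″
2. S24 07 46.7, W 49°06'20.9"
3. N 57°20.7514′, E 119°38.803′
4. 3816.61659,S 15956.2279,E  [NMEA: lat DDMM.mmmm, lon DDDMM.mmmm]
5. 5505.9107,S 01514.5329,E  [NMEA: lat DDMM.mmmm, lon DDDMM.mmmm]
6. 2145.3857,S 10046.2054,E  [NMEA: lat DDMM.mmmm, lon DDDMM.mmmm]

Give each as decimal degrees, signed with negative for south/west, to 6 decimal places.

Point 1:
  Lat: 31° + 41/60 + 57/3600 = 31 + 0.683333 + 0.015833 = 31.6991667
  N → positive
  Longitude: 3′ + 14.3″ = 3.23833′; 143 + 3.23833/60 = 143.0539722
  E → positive
Point 2:
  Latitude: 24 + 7/60 + 46.7/3600 = 24.1296389
  hemisphere S, so the sign is −
  Lon: 6′ + 20.9″ = 6.34833′; 49 + 6.34833/60 = 49.1058056
  W → negative
Point 3:
  φ: 57 + 20.7514/60 = 57.3458567
  N ⇒ keep positive
  Lon: 119 + 38.803/60 = 119.6467167
  E → positive
Point 4:
  Latitude: degrees = first 2 digits = 38, minutes = 16.61659; 38 + 16.61659/60 = 38.2769432
  S ⇒ negate
  Longitude: split at 3 digits → 159° and 56.2279′; 159 + 56.2279/60 = 159.9371317
  E ⇒ keep positive
Point 5:
  Lat: degrees = first 2 digits = 55, minutes = 5.9107; 55 + 5.9107/60 = 55.0985117
  hemisphere S, so the sign is −
  Lon: degrees = first 3 digits = 15, minutes = 14.5329; 15 + 14.5329/60 = 15.2422150
  E ⇒ keep positive
Point 6:
  φ: degrees = first 2 digits = 21, minutes = 45.3857; 21 + 45.3857/60 = 21.7564283
  S → negative
  Lon: split at 3 digits → 100° and 46.2054′; 100 + 46.2054/60 = 100.7700900
  E ⇒ keep positive

1. 31.699167, 143.053972
2. -24.129639, -49.105806
3. 57.345857, 119.646717
4. -38.276943, 159.937132
5. -55.098512, 15.242215
6. -21.756428, 100.770090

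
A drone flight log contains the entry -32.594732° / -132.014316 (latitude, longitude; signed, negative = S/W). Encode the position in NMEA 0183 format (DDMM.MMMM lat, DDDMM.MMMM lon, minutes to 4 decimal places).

3235.6839,S / 13200.8590,W

Latitude is negative → S; |value| = 32.594732
Lat: minutes = (32.594732 − 32) × 60 = 35.683920
Longitude is negative → W; |value| = 132.014316
Longitude: 132° + 0.014316 × 60 = 132° 0.858960′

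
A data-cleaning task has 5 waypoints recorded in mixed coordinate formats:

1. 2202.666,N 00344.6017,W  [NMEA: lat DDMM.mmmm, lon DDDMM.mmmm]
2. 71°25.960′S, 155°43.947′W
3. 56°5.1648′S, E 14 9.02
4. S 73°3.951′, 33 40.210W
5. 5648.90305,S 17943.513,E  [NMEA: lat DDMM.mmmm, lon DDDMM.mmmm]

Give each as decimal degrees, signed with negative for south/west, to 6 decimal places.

1. 22.044433, -3.743362
2. -71.432667, -155.732450
3. -56.086080, 14.150333
4. -73.065850, -33.670167
5. -56.815051, 179.725217

Point 1:
  φ: split at 2 digits → 22° and 2.666′; 22 + 2.666/60 = 22.0444333
  N → positive
  Longitude: split at 3 digits → 003° and 44.6017′; 3 + 44.6017/60 = 3.7433617
  W → negative
Point 2:
  Latitude: 71 + 25.96/60 = 71.4326667
  S ⇒ negate
  Longitude: 43.947′ = 0.732450°; total 155.7324500
  hemisphere W, so the sign is −
Point 3:
  Latitude: 5.1648′ = 0.086080°; total 56.0860800
  hemisphere S, so the sign is −
  Lon: 9.02′ = 0.150333°; total 14.1503333
  E ⇒ keep positive
Point 4:
  Latitude: 73 + 3.951/60 = 73.0658500
  S → negative
  Lon: 33 + 40.21/60 = 33.6701667
  hemisphere W, so the sign is −
Point 5:
  Lat: degrees = first 2 digits = 56, minutes = 48.90305; 56 + 48.90305/60 = 56.8150508
  hemisphere S, so the sign is −
  λ: degrees = first 3 digits = 179, minutes = 43.513; 179 + 43.513/60 = 179.7252167
  E → positive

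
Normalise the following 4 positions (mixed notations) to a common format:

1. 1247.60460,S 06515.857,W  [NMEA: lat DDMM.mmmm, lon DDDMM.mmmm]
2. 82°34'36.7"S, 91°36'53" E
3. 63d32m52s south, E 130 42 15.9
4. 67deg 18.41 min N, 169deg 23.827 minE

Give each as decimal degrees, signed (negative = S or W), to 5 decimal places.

Point 1:
  φ: degrees = first 2 digits = 12, minutes = 47.6046; 12 + 47.6046/60 = 12.793410
  S ⇒ negate
  Lon: degrees = first 3 digits = 65, minutes = 15.857; 65 + 15.857/60 = 65.264283
  W ⇒ negate
Point 2:
  Latitude: 34′ + 36.7″ = 34.61167′; 82 + 34.61167/60 = 82.576861
  S ⇒ negate
  Longitude: 91 + 36/60 + 53/3600 = 91.614722
  E ⇒ keep positive
Point 3:
  Lat: 63 + 32/60 + 52/3600 = 63.547778
  S ⇒ negate
  Longitude: 130° + 42/60 + 15.9/3600 = 130 + 0.700000 + 0.004417 = 130.704417
  E → positive
Point 4:
  Latitude: 18.41′ = 0.306833°; total 67.306833
  N → positive
  Lon: 169 + 23.827/60 = 169.397117
  E → positive

1. -12.79341, -65.26428
2. -82.57686, 91.61472
3. -63.54778, 130.70442
4. 67.30683, 169.39712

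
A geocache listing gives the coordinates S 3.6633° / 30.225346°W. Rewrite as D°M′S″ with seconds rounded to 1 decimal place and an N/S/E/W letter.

3°39′47.9″ S, 30°13′31.2″ W

Latitude: 0.663300° → 39.79800′; 0.79800 × 60 = 47.880″
Lon: 0.225346 × 60 = 13.52076′ → 13′, remainder × 60 = 31.246″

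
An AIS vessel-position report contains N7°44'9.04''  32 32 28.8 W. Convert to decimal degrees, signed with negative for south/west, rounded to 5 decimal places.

Lat: 44′ + 9.04″ = 44.15067′; 7 + 44.15067/60 = 7.735844
N ⇒ keep positive
Longitude: 32′ + 28.8″ = 32.48000′; 32 + 32.48000/60 = 32.541333
hemisphere W, so the sign is −

7.73584, -32.54133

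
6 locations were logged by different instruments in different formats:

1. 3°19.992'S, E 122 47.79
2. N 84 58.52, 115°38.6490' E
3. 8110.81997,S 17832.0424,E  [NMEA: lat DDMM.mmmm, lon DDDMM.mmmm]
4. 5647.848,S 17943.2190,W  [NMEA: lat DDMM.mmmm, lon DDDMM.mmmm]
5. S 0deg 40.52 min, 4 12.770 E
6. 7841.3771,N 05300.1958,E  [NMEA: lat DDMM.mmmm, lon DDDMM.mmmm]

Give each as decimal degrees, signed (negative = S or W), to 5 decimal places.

Point 1:
  Lat: 3 + 19.992/60 = 3.333200
  S → negative
  λ: 47.79′ = 0.796500°; total 122.796500
  E ⇒ keep positive
Point 2:
  Lat: 58.52′ = 0.975333°; total 84.975333
  N → positive
  λ: 38.649′ = 0.644150°; total 115.644150
  E ⇒ keep positive
Point 3:
  Lat: split at 2 digits → 81° and 10.81997′; 81 + 10.81997/60 = 81.180333
  hemisphere S, so the sign is −
  Lon: degrees = first 3 digits = 178, minutes = 32.0424; 178 + 32.0424/60 = 178.534040
  E → positive
Point 4:
  Lat: degrees = first 2 digits = 56, minutes = 47.848; 56 + 47.848/60 = 56.797467
  S ⇒ negate
  Longitude: degrees = first 3 digits = 179, minutes = 43.219; 179 + 43.219/60 = 179.720317
  W → negative
Point 5:
  Latitude: 0 + 40.52/60 = 0.675333
  S ⇒ negate
  λ: 4 + 12.77/60 = 4.212833
  E → positive
Point 6:
  Lat: degrees = first 2 digits = 78, minutes = 41.3771; 78 + 41.3771/60 = 78.689618
  N ⇒ keep positive
  Lon: degrees = first 3 digits = 53, minutes = 0.1958; 53 + 0.1958/60 = 53.003263
  E ⇒ keep positive

1. -3.33320, 122.79650
2. 84.97533, 115.64415
3. -81.18033, 178.53404
4. -56.79747, -179.72032
5. -0.67533, 4.21283
6. 78.68962, 53.00326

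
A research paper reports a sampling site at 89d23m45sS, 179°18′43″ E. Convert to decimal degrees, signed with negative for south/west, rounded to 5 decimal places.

-89.39583, 179.31194

Latitude: 89° + 23/60 + 45/3600 = 89 + 0.383333 + 0.012500 = 89.395833
hemisphere S, so the sign is −
Lon: 179° + 18/60 + 43/3600 = 179 + 0.300000 + 0.011944 = 179.311944
E ⇒ keep positive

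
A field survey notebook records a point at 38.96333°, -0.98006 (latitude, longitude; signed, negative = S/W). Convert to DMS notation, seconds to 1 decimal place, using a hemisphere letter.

38°57′48.0″ N, 0°58′48.2″ W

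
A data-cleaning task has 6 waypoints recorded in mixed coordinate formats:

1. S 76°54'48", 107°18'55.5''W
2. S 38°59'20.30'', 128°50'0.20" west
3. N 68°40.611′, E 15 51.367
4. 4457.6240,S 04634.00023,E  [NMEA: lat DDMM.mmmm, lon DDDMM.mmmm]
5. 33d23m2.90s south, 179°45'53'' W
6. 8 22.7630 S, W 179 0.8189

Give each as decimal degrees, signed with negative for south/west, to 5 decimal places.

1. -76.91333, -107.31542
2. -38.98897, -128.83339
3. 68.67685, 15.85612
4. -44.96040, 46.56667
5. -33.38414, -179.76472
6. -8.37938, -179.01365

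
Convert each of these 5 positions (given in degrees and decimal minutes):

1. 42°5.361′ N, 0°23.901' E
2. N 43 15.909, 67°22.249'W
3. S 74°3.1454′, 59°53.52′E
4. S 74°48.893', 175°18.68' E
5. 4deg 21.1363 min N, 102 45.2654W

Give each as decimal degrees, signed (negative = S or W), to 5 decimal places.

1. 42.08935, 0.39835
2. 43.26515, -67.37082
3. -74.05242, 59.89200
4. -74.81488, 175.31133
5. 4.35227, -102.75442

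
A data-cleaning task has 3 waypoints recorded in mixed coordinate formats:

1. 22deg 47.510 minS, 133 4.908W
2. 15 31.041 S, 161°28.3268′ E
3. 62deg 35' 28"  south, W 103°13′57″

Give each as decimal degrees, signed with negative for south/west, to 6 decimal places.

1. -22.791833, -133.081800
2. -15.517350, 161.472113
3. -62.591111, -103.232500

Point 1:
  φ: 47.51′ = 0.791833°; total 22.7918333
  S → negative
  λ: 133 + 4.908/60 = 133.0818000
  W ⇒ negate
Point 2:
  Lat: 31.041′ = 0.517350°; total 15.5173500
  S ⇒ negate
  Lon: 28.3268′ = 0.472113°; total 161.4721133
  E ⇒ keep positive
Point 3:
  Lat: 35′ + 28″ = 35.46667′; 62 + 35.46667/60 = 62.5911111
  S ⇒ negate
  λ: 13′ + 57″ = 13.95000′; 103 + 13.95000/60 = 103.2325000
  hemisphere W, so the sign is −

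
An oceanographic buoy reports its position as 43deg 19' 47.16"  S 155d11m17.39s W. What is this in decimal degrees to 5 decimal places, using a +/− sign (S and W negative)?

-43.32977, -155.18816

Lat: 43 + 19/60 + 47.16/3600 = 43.329767
hemisphere S, so the sign is −
λ: 155° + 11/60 + 17.39/3600 = 155 + 0.183333 + 0.004831 = 155.188164
hemisphere W, so the sign is −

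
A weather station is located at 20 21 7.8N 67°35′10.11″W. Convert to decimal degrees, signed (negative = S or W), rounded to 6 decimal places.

20.352167, -67.586142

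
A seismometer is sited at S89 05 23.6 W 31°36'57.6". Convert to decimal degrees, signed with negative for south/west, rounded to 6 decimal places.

φ: 5′ + 23.6″ = 5.39333′; 89 + 5.39333/60 = 89.0898889
S ⇒ negate
Lon: 36′ + 57.6″ = 36.96000′; 31 + 36.96000/60 = 31.6160000
W ⇒ negate

-89.089889, -31.616000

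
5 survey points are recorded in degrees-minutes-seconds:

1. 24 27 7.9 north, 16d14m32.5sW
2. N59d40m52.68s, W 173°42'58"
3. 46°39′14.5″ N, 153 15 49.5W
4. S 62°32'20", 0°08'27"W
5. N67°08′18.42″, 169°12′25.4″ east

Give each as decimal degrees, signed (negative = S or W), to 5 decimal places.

1. 24.45219, -16.24236
2. 59.68130, -173.71611
3. 46.65403, -153.26375
4. -62.53889, -0.14083
5. 67.13845, 169.20706

Point 1:
  Latitude: 24° + 27/60 + 7.9/3600 = 24 + 0.450000 + 0.002194 = 24.452194
  N → positive
  Longitude: 14′ + 32.5″ = 14.54167′; 16 + 14.54167/60 = 16.242361
  W ⇒ negate
Point 2:
  Latitude: 59° + 40/60 + 52.68/3600 = 59 + 0.666667 + 0.014633 = 59.681300
  N → positive
  Longitude: 173° + 42/60 + 58/3600 = 173 + 0.700000 + 0.016111 = 173.716111
  hemisphere W, so the sign is −
Point 3:
  Lat: 46° + 39/60 + 14.5/3600 = 46 + 0.650000 + 0.004028 = 46.654028
  N ⇒ keep positive
  λ: 153 + 15/60 + 49.5/3600 = 153.263750
  hemisphere W, so the sign is −
Point 4:
  Lat: 62° + 32/60 + 20/3600 = 62 + 0.533333 + 0.005556 = 62.538889
  hemisphere S, so the sign is −
  Lon: 8′ + 27″ = 8.45000′; 0 + 8.45000/60 = 0.140833
  hemisphere W, so the sign is −
Point 5:
  φ: 8′ + 18.42″ = 8.30700′; 67 + 8.30700/60 = 67.138450
  N → positive
  Lon: 169° + 12/60 + 25.4/3600 = 169 + 0.200000 + 0.007056 = 169.207056
  E ⇒ keep positive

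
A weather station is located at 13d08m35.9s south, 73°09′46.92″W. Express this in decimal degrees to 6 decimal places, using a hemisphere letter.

Lat: 8′ + 35.9″ = 8.59833′; 13 + 8.59833/60 = 13.1433056
Longitude: 73° + 9/60 + 46.92/3600 = 73 + 0.150000 + 0.013033 = 73.1630333

13.143306° S, 73.163033° W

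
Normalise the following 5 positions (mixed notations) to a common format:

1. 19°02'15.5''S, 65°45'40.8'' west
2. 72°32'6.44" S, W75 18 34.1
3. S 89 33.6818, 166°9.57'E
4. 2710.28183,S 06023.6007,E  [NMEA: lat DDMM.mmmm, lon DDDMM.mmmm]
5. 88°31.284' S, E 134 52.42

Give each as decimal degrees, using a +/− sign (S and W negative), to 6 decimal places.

Point 1:
  Lat: 19 + 2/60 + 15.5/3600 = 19.0376389
  S → negative
  Lon: 45′ + 40.8″ = 45.68000′; 65 + 45.68000/60 = 65.7613333
  W ⇒ negate
Point 2:
  Latitude: 72° + 32/60 + 6.44/3600 = 72 + 0.533333 + 0.001789 = 72.5351222
  S → negative
  Lon: 18′ + 34.1″ = 18.56833′; 75 + 18.56833/60 = 75.3094722
  hemisphere W, so the sign is −
Point 3:
  Latitude: 33.6818′ = 0.561363°; total 89.5613633
  S → negative
  λ: 166 + 9.57/60 = 166.1595000
  E ⇒ keep positive
Point 4:
  φ: degrees = first 2 digits = 27, minutes = 10.28183; 27 + 10.28183/60 = 27.1713638
  hemisphere S, so the sign is −
  Longitude: degrees = first 3 digits = 60, minutes = 23.6007; 60 + 23.6007/60 = 60.3933450
  E → positive
Point 5:
  Latitude: 31.284′ = 0.521400°; total 88.5214000
  S ⇒ negate
  Lon: 134 + 52.42/60 = 134.8736667
  E → positive

1. -19.037639, -65.761333
2. -72.535122, -75.309472
3. -89.561363, 166.159500
4. -27.171364, 60.393345
5. -88.521400, 134.873667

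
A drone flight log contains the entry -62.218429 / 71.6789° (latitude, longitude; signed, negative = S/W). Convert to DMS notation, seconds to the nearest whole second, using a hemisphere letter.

Latitude is negative → S; |value| = 62.218429
Latitude: whole degrees 62; 13.10574′ → 13′ and 6.34″
λ: 0.678900 × 60 = 40.73400′ → 40′, remainder × 60 = 44.04″

62°13′6″ S, 71°40′44″ E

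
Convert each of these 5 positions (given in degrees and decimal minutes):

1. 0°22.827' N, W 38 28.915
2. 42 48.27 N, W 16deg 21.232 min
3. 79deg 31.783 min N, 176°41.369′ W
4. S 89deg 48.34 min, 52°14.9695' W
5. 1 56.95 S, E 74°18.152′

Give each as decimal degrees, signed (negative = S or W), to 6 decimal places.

Point 1:
  Latitude: 22.827′ = 0.380450°; total 0.3804500
  N ⇒ keep positive
  λ: 28.915′ = 0.481917°; total 38.4819167
  hemisphere W, so the sign is −
Point 2:
  φ: 48.27′ = 0.804500°; total 42.8045000
  N → positive
  λ: 16 + 21.232/60 = 16.3538667
  W ⇒ negate
Point 3:
  φ: 79 + 31.783/60 = 79.5297167
  N → positive
  Lon: 176 + 41.369/60 = 176.6894833
  hemisphere W, so the sign is −
Point 4:
  Lat: 89 + 48.34/60 = 89.8056667
  S → negative
  λ: 14.9695′ = 0.249492°; total 52.2494917
  W → negative
Point 5:
  Lat: 1 + 56.95/60 = 1.9491667
  S → negative
  Longitude: 18.152′ = 0.302533°; total 74.3025333
  E → positive

1. 0.380450, -38.481917
2. 42.804500, -16.353867
3. 79.529717, -176.689483
4. -89.805667, -52.249492
5. -1.949167, 74.302533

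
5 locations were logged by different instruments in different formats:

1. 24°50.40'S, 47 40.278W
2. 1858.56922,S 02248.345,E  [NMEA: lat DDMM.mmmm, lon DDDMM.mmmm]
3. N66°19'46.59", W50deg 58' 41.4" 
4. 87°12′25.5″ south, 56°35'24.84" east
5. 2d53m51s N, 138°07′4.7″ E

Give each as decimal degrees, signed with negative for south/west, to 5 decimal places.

1. -24.84000, -47.67130
2. -18.97615, 22.80575
3. 66.32961, -50.97817
4. -87.20708, 56.59023
5. 2.89750, 138.11797

Point 1:
  Lat: 50.4′ = 0.840000°; total 24.840000
  S → negative
  λ: 40.278′ = 0.671300°; total 47.671300
  W → negative
Point 2:
  Latitude: degrees = first 2 digits = 18, minutes = 58.56922; 18 + 58.56922/60 = 18.976154
  hemisphere S, so the sign is −
  Lon: degrees = first 3 digits = 22, minutes = 48.345; 22 + 48.345/60 = 22.805750
  E ⇒ keep positive
Point 3:
  Latitude: 66 + 19/60 + 46.59/3600 = 66.329608
  N ⇒ keep positive
  λ: 50 + 58/60 + 41.4/3600 = 50.978167
  hemisphere W, so the sign is −
Point 4:
  φ: 87 + 12/60 + 25.5/3600 = 87.207083
  S ⇒ negate
  Longitude: 56° + 35/60 + 24.84/3600 = 56 + 0.583333 + 0.006900 = 56.590233
  E → positive
Point 5:
  φ: 2° + 53/60 + 51/3600 = 2 + 0.883333 + 0.014167 = 2.897500
  N ⇒ keep positive
  Longitude: 138° + 7/60 + 4.7/3600 = 138 + 0.116667 + 0.001306 = 138.117972
  E ⇒ keep positive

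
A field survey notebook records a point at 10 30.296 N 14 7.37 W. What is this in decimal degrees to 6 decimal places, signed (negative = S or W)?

Latitude: 30.296′ = 0.504933°; total 10.5049333
N ⇒ keep positive
Lon: 14 + 7.37/60 = 14.1228333
W ⇒ negate

10.504933, -14.122833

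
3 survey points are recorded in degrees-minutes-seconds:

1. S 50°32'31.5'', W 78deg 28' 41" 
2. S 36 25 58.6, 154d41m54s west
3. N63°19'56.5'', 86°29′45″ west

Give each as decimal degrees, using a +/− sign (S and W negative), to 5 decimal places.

1. -50.54208, -78.47806
2. -36.43294, -154.69833
3. 63.33236, -86.49583

Point 1:
  φ: 50° + 32/60 + 31.5/3600 = 50 + 0.533333 + 0.008750 = 50.542083
  hemisphere S, so the sign is −
  Lon: 28′ + 41″ = 28.68333′; 78 + 28.68333/60 = 78.478056
  W ⇒ negate
Point 2:
  φ: 36 + 25/60 + 58.6/3600 = 36.432944
  hemisphere S, so the sign is −
  Lon: 154 + 41/60 + 54/3600 = 154.698333
  hemisphere W, so the sign is −
Point 3:
  Lat: 63 + 19/60 + 56.5/3600 = 63.332361
  N → positive
  Lon: 29′ + 45″ = 29.75000′; 86 + 29.75000/60 = 86.495833
  W ⇒ negate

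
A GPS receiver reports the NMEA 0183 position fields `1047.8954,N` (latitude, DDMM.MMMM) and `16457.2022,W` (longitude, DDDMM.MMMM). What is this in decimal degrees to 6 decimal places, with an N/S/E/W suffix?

Lat: split at 2 digits → 10° and 47.8954′; 10 + 47.8954/60 = 10.7982567
λ: split at 3 digits → 164° and 57.2022′; 164 + 57.2022/60 = 164.9533700

10.798257° N, 164.953370° W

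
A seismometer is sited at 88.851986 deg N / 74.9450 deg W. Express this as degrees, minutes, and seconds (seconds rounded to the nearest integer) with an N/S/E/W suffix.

Latitude: 0.851986 × 60 = 51.11916′ → 51′, remainder × 60 = 7.15″
Longitude: whole degrees 74; 56.70000′ → 56′ and 42.00″

88°51′7″ N, 74°56′42″ W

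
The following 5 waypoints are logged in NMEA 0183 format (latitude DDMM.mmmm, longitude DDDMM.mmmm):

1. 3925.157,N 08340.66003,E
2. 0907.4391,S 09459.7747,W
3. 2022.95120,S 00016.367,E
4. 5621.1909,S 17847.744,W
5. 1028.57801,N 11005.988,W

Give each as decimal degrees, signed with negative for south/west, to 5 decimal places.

Point 1:
  Lat: degrees = first 2 digits = 39, minutes = 25.157; 39 + 25.157/60 = 39.419283
  N → positive
  Lon: split at 3 digits → 083° and 40.66003′; 83 + 40.66003/60 = 83.677667
  E → positive
Point 2:
  Latitude: degrees = first 2 digits = 9, minutes = 7.4391; 9 + 7.4391/60 = 9.123985
  S → negative
  Lon: degrees = first 3 digits = 94, minutes = 59.7747; 94 + 59.7747/60 = 94.996245
  hemisphere W, so the sign is −
Point 3:
  φ: degrees = first 2 digits = 20, minutes = 22.9512; 20 + 22.9512/60 = 20.382520
  hemisphere S, so the sign is −
  Longitude: degrees = first 3 digits = 0, minutes = 16.367; 0 + 16.367/60 = 0.272783
  E → positive
Point 4:
  Lat: degrees = first 2 digits = 56, minutes = 21.1909; 56 + 21.1909/60 = 56.353182
  S ⇒ negate
  Lon: degrees = first 3 digits = 178, minutes = 47.744; 178 + 47.744/60 = 178.795733
  hemisphere W, so the sign is −
Point 5:
  Latitude: split at 2 digits → 10° and 28.57801′; 10 + 28.57801/60 = 10.476300
  N → positive
  Longitude: split at 3 digits → 110° and 5.988′; 110 + 5.988/60 = 110.099800
  W → negative

1. 39.41928, 83.67767
2. -9.12399, -94.99625
3. -20.38252, 0.27278
4. -56.35318, -178.79573
5. 10.47630, -110.09980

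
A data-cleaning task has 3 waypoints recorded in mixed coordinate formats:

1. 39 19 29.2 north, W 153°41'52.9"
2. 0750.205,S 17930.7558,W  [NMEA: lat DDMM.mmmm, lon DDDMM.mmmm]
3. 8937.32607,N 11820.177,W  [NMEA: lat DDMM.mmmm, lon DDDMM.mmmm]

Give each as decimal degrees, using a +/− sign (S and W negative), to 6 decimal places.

Point 1:
  Lat: 39° + 19/60 + 29.2/3600 = 39 + 0.316667 + 0.008111 = 39.3247778
  N ⇒ keep positive
  Lon: 153° + 41/60 + 52.9/3600 = 153 + 0.683333 + 0.014694 = 153.6980278
  hemisphere W, so the sign is −
Point 2:
  Latitude: split at 2 digits → 07° and 50.205′; 7 + 50.205/60 = 7.8367500
  S → negative
  Lon: degrees = first 3 digits = 179, minutes = 30.7558; 179 + 30.7558/60 = 179.5125967
  W → negative
Point 3:
  Lat: split at 2 digits → 89° and 37.32607′; 89 + 37.32607/60 = 89.6221012
  N → positive
  λ: degrees = first 3 digits = 118, minutes = 20.177; 118 + 20.177/60 = 118.3362833
  W → negative

1. 39.324778, -153.698028
2. -7.836750, -179.512597
3. 89.622101, -118.336283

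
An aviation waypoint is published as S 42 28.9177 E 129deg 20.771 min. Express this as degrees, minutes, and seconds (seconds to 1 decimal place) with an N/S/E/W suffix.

Latitude: fractional minutes 0.91770 × 60 = 55.062″
Lon: fractional minutes 0.77100 × 60 = 46.260″

42°28′55.1″ S, 129°20′46.3″ E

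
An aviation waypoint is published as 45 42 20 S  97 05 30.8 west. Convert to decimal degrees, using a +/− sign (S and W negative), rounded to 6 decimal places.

-45.705556, -97.091889

Latitude: 42′ + 20″ = 42.33333′; 45 + 42.33333/60 = 45.7055556
S → negative
Lon: 97° + 5/60 + 30.8/3600 = 97 + 0.083333 + 0.008556 = 97.0918889
W ⇒ negate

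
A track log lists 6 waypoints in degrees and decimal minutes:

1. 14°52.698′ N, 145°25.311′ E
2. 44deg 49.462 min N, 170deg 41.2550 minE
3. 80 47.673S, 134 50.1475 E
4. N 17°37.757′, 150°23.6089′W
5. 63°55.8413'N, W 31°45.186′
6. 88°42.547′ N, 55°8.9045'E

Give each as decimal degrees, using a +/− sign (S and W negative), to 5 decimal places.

Point 1:
  Latitude: 14 + 52.698/60 = 14.878300
  N ⇒ keep positive
  Longitude: 25.311′ = 0.421850°; total 145.421850
  E ⇒ keep positive
Point 2:
  Latitude: 49.462′ = 0.824367°; total 44.824367
  N → positive
  λ: 170 + 41.255/60 = 170.687583
  E ⇒ keep positive
Point 3:
  Lat: 80 + 47.673/60 = 80.794550
  S → negative
  Longitude: 134 + 50.1475/60 = 134.835792
  E ⇒ keep positive
Point 4:
  Lat: 37.757′ = 0.629283°; total 17.629283
  N → positive
  Longitude: 150 + 23.6089/60 = 150.393482
  W → negative
Point 5:
  Latitude: 55.8413′ = 0.930688°; total 63.930688
  N ⇒ keep positive
  Lon: 45.186′ = 0.753100°; total 31.753100
  W ⇒ negate
Point 6:
  φ: 88 + 42.547/60 = 88.709117
  N → positive
  Lon: 8.9045′ = 0.148408°; total 55.148408
  E → positive

1. 14.87830, 145.42185
2. 44.82437, 170.68758
3. -80.79455, 134.83579
4. 17.62928, -150.39348
5. 63.93069, -31.75310
6. 88.70912, 55.14841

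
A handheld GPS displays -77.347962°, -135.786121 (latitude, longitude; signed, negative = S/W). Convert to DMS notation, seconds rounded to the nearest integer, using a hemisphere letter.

77°20′53″ S, 135°47′10″ W

Latitude is negative → S; |value| = 77.347962
Lat: 0.347962° → 20.87772′; 0.87772 × 60 = 52.66″
Longitude is negative → W; |value| = 135.786121
Longitude: 0.786121 × 60 = 47.16726′ → 47′, remainder × 60 = 10.04″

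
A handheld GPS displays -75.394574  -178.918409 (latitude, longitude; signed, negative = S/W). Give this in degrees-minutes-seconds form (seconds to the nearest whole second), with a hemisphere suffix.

75°23′40″ S, 178°55′6″ W

Latitude is negative → S; |value| = 75.394574
Lat: whole degrees 75; 23.67444′ → 23′ and 40.47″
Longitude is negative → W; |value| = 178.918409
Longitude: 0.918409° → 55.10454′; 0.10454 × 60 = 6.27″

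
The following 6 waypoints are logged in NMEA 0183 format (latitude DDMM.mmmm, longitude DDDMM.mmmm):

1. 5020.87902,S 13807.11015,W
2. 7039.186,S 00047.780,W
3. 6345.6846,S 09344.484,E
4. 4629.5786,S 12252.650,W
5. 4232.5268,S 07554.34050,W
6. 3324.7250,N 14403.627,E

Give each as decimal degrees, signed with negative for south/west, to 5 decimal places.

1. -50.34798, -138.11850
2. -70.65310, -0.79633
3. -63.76141, 93.74140
4. -46.49298, -122.87750
5. -42.54211, -75.90568
6. 33.41208, 144.06045

Point 1:
  Latitude: split at 2 digits → 50° and 20.87902′; 50 + 20.87902/60 = 50.347984
  S ⇒ negate
  Lon: degrees = first 3 digits = 138, minutes = 7.11015; 138 + 7.11015/60 = 138.118503
  hemisphere W, so the sign is −
Point 2:
  Lat: degrees = first 2 digits = 70, minutes = 39.186; 70 + 39.186/60 = 70.653100
  S → negative
  λ: degrees = first 3 digits = 0, minutes = 47.78; 0 + 47.78/60 = 0.796333
  W → negative
Point 3:
  Lat: degrees = first 2 digits = 63, minutes = 45.6846; 63 + 45.6846/60 = 63.761410
  S → negative
  Longitude: degrees = first 3 digits = 93, minutes = 44.484; 93 + 44.484/60 = 93.741400
  E → positive
Point 4:
  Latitude: degrees = first 2 digits = 46, minutes = 29.5786; 46 + 29.5786/60 = 46.492977
  S ⇒ negate
  Longitude: degrees = first 3 digits = 122, minutes = 52.65; 122 + 52.65/60 = 122.877500
  W → negative
Point 5:
  Lat: split at 2 digits → 42° and 32.5268′; 42 + 32.5268/60 = 42.542113
  hemisphere S, so the sign is −
  Lon: degrees = first 3 digits = 75, minutes = 54.3405; 75 + 54.3405/60 = 75.905675
  W ⇒ negate
Point 6:
  Lat: degrees = first 2 digits = 33, minutes = 24.725; 33 + 24.725/60 = 33.412083
  N → positive
  λ: split at 3 digits → 144° and 3.627′; 144 + 3.627/60 = 144.060450
  E → positive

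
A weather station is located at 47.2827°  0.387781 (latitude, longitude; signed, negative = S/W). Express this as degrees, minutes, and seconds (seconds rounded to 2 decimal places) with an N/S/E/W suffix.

47°16′57.72″ N, 0°23′16.01″ E

Lat: 0.282700° → 16.96200′; 0.96200 × 60 = 57.7200″
λ: whole degrees 0; 23.26686′ → 23′ and 16.0116″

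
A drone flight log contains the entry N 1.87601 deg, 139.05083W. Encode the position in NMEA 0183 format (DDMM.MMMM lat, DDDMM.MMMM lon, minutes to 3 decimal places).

Latitude: minutes = (1.876010 − 1) × 60 = 52.56060
Lon: fractional part 0.050830 → 3.04980 minutes

0152.561,N / 13903.050,W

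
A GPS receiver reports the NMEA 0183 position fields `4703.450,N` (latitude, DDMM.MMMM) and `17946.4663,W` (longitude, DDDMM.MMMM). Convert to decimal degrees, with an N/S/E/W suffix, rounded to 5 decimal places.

47.05750° N, 179.77444° W

Latitude: degrees = first 2 digits = 47, minutes = 3.45; 47 + 3.45/60 = 47.057500
Longitude: degrees = first 3 digits = 179, minutes = 46.4663; 179 + 46.4663/60 = 179.774438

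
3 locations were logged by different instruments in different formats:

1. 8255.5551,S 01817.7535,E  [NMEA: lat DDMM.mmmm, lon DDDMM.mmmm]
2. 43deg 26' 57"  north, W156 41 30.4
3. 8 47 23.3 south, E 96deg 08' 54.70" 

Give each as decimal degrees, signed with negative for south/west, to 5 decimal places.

1. -82.92592, 18.29589
2. 43.44917, -156.69178
3. -8.78981, 96.14853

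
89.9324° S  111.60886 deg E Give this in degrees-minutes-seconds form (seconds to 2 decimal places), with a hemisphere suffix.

φ: whole degrees 89; 55.94400′ → 55′ and 56.6400″
Lon: 0.608860° → 36.53160′; 0.53160 × 60 = 31.8960″

89°55′56.64″ S, 111°36′31.90″ E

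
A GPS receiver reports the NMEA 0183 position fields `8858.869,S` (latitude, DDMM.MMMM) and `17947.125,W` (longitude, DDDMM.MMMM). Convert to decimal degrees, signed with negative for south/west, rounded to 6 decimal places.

-88.981150, -179.785417

φ: degrees = first 2 digits = 88, minutes = 58.869; 88 + 58.869/60 = 88.9811500
hemisphere S, so the sign is −
Lon: degrees = first 3 digits = 179, minutes = 47.125; 179 + 47.125/60 = 179.7854167
W ⇒ negate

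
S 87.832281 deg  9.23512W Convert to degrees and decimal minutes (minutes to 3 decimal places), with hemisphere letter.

87° 49.937′ S, 9° 14.107′ W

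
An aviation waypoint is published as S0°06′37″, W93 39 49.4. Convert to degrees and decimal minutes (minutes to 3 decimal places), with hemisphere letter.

Lat: seconds/60 = 0.61667; minutes = 6 + 0.61667 = 6.61667
Lon: 39 + 49.4/60 = 39.82333′

0° 6.617′ S, 93° 39.823′ W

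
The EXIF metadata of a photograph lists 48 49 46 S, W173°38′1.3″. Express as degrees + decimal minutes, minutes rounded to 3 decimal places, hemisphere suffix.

Lat: 49 + 46/60 = 49.76667′
Lon: 38 + 1.3/60 = 38.02167′

48° 49.767′ S, 173° 38.022′ W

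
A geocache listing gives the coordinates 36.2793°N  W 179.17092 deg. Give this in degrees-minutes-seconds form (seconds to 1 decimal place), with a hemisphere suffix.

36°16′45.5″ N, 179°10′15.3″ W

Latitude: whole degrees 36; 16.75800′ → 16′ and 45.480″
Longitude: 0.170920° → 10.25520′; 0.25520 × 60 = 15.312″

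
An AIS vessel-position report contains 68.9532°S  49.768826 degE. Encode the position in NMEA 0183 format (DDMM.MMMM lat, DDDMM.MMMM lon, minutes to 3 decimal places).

φ: fractional part 0.953200 → 57.19200 minutes
Longitude: minutes = (49.768826 − 49) × 60 = 46.12956

6857.192,S / 04946.130,E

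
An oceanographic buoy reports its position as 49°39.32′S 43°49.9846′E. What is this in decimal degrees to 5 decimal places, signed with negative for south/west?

-49.65533, 43.83308

Latitude: 39.32′ = 0.655333°; total 49.655333
S → negative
Longitude: 43 + 49.9846/60 = 43.833077
E → positive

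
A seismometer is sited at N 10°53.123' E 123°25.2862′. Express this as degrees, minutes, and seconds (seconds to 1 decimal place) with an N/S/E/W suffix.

10°53′7.4″ N, 123°25′17.2″ E

φ: 53.12300′ → 53′ and 0.12300 × 60 = 7.380″
λ: 25.28620′ → 25′ and 0.28620 × 60 = 17.172″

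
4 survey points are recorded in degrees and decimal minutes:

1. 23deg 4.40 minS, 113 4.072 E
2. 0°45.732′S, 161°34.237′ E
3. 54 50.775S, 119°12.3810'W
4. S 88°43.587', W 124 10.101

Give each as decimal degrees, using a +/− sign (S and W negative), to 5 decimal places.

1. -23.07333, 113.06787
2. -0.76220, 161.57062
3. -54.84625, -119.20635
4. -88.72645, -124.16835

Point 1:
  φ: 23 + 4.4/60 = 23.073333
  hemisphere S, so the sign is −
  Lon: 4.072′ = 0.067867°; total 113.067867
  E ⇒ keep positive
Point 2:
  φ: 45.732′ = 0.762200°; total 0.762200
  S ⇒ negate
  Longitude: 161 + 34.237/60 = 161.570617
  E ⇒ keep positive
Point 3:
  φ: 54 + 50.775/60 = 54.846250
  S ⇒ negate
  λ: 119 + 12.381/60 = 119.206350
  W → negative
Point 4:
  Latitude: 43.587′ = 0.726450°; total 88.726450
  hemisphere S, so the sign is −
  Lon: 10.101′ = 0.168350°; total 124.168350
  W → negative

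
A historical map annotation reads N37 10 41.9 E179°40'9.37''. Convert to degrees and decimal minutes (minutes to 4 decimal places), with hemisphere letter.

37° 10.6983′ N, 179° 40.1562′ E

Latitude: seconds/60 = 0.69833; minutes = 10 + 0.69833 = 10.698333
Lon: 40 + 9.37/60 = 40.156167′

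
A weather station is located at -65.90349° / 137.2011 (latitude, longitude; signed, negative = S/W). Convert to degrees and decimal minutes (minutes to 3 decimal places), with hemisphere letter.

65° 54.209′ S, 137° 12.066′ E

Latitude is negative → S; |value| = 65.903490
Lat: fractional part 0.903490 → 54.20940 minutes
Longitude: minutes = (137.201100 − 137) × 60 = 12.06600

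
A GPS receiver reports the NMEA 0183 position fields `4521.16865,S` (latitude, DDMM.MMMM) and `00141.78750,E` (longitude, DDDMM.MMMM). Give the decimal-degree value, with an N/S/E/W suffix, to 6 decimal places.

φ: split at 2 digits → 45° and 21.16865′; 45 + 21.16865/60 = 45.3528108
λ: split at 3 digits → 001° and 41.7875′; 1 + 41.7875/60 = 1.6964583

45.352811° S, 1.696458° E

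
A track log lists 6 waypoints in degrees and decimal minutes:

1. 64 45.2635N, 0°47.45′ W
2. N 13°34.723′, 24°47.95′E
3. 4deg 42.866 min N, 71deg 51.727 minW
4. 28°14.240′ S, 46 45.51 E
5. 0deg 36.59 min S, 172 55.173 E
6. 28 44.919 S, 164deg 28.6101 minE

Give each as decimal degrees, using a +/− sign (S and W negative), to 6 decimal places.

1. 64.754392, -0.790833
2. 13.578717, 24.799167
3. 4.714433, -71.862117
4. -28.237333, 46.758500
5. -0.609833, 172.919550
6. -28.748650, 164.476835

Point 1:
  Lat: 64 + 45.2635/60 = 64.7543917
  N ⇒ keep positive
  Lon: 47.45′ = 0.790833°; total 0.7908333
  hemisphere W, so the sign is −
Point 2:
  φ: 34.723′ = 0.578717°; total 13.5787167
  N → positive
  λ: 47.95′ = 0.799167°; total 24.7991667
  E ⇒ keep positive
Point 3:
  φ: 4 + 42.866/60 = 4.7144333
  N → positive
  Lon: 71 + 51.727/60 = 71.8621167
  hemisphere W, so the sign is −
Point 4:
  Latitude: 28 + 14.24/60 = 28.2373333
  hemisphere S, so the sign is −
  Longitude: 46 + 45.51/60 = 46.7585000
  E → positive
Point 5:
  Lat: 36.59′ = 0.609833°; total 0.6098333
  S ⇒ negate
  λ: 55.173′ = 0.919550°; total 172.9195500
  E ⇒ keep positive
Point 6:
  φ: 44.919′ = 0.748650°; total 28.7486500
  S → negative
  Lon: 28.6101′ = 0.476835°; total 164.4768350
  E → positive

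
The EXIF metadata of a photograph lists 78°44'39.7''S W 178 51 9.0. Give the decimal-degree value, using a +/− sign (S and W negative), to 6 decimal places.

-78.744361, -178.852500

φ: 78° + 44/60 + 39.7/3600 = 78 + 0.733333 + 0.011028 = 78.7443611
S → negative
Lon: 178° + 51/60 + 9/3600 = 178 + 0.850000 + 0.002500 = 178.8525000
hemisphere W, so the sign is −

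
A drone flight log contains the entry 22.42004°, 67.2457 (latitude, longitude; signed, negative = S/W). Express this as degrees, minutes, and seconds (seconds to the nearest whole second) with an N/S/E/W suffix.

22°25′12″ N, 67°14′45″ E

Lat: whole degrees 22; 25.20240′ → 25′ and 12.14″
λ: 0.245700 × 60 = 14.74200′ → 14′, remainder × 60 = 44.52″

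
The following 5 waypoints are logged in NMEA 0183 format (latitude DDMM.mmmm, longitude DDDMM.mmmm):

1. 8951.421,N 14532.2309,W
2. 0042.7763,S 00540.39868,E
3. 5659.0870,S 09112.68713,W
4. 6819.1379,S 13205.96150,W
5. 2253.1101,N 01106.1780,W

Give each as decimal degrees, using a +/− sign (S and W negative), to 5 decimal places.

1. 89.85702, -145.53718
2. -0.71294, 5.67331
3. -56.98478, -91.21145
4. -68.31897, -132.09936
5. 22.88517, -11.10297

Point 1:
  Latitude: split at 2 digits → 89° and 51.421′; 89 + 51.421/60 = 89.857017
  N ⇒ keep positive
  λ: split at 3 digits → 145° and 32.2309′; 145 + 32.2309/60 = 145.537182
  hemisphere W, so the sign is −
Point 2:
  φ: degrees = first 2 digits = 0, minutes = 42.7763; 0 + 42.7763/60 = 0.712938
  S ⇒ negate
  Lon: split at 3 digits → 005° and 40.39868′; 5 + 40.39868/60 = 5.673311
  E → positive
Point 3:
  Lat: split at 2 digits → 56° and 59.087′; 56 + 59.087/60 = 56.984783
  hemisphere S, so the sign is −
  Longitude: degrees = first 3 digits = 91, minutes = 12.68713; 91 + 12.68713/60 = 91.211452
  W ⇒ negate
Point 4:
  φ: split at 2 digits → 68° and 19.1379′; 68 + 19.1379/60 = 68.318965
  S ⇒ negate
  λ: degrees = first 3 digits = 132, minutes = 5.9615; 132 + 5.9615/60 = 132.099358
  hemisphere W, so the sign is −
Point 5:
  φ: degrees = first 2 digits = 22, minutes = 53.1101; 22 + 53.1101/60 = 22.885168
  N → positive
  Longitude: split at 3 digits → 011° and 6.178′; 11 + 6.178/60 = 11.102967
  W ⇒ negate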